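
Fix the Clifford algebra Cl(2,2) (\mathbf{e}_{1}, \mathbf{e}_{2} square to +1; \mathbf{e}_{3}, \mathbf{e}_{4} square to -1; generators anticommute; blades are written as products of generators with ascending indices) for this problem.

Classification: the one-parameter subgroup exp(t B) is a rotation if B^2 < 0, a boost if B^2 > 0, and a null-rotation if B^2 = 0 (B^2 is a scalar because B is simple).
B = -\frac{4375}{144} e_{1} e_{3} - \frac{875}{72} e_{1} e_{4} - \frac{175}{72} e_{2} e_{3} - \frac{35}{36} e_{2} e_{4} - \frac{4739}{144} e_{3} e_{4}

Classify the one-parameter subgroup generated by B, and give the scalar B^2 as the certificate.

B^2 term by term: the squares give (-\frac{4375}{144})^2*(e_{1} e_{3})^2 + (-\frac{875}{72})^2*(e_{1} e_{4})^2 + (-\frac{175}{72})^2*(e_{2} e_{3})^2 + (-\frac{35}{36})^2*(e_{2} e_{4})^2 + (-\frac{4739}{144})^2*(e_{3} e_{4})^2 = \frac{19140625}{20736}*(+1) + \frac{765625}{5184}*(+1) + \frac{30625}{5184}*(+1) + \frac{1225}{1296}*(+1) + \frac{22458121}{20736}*(-1) = -\frac{49}{9} (each basis 2-blade squares to minus the product of its generators' squares); cross terms between blades sharing an index anticommute and cancel; the commuting (index-disjoint) pairs give grade-4 terms 2*c*c'*(blade product), which cancel blade by blade — e_{1} e_{2} e_{3} e_{4}: -\frac{153125}{2592} + \frac{153125}{2592} = 0 — confirming B is simple. So B^2 = -\frac{49}{9}.
Answer: rotation, certificate B^2 = -\frac{49}{9}. Key observation: B^2 = -\frac{49}{9} is a conjugation invariant, so its sign decides the class regardless of the surface form of B.


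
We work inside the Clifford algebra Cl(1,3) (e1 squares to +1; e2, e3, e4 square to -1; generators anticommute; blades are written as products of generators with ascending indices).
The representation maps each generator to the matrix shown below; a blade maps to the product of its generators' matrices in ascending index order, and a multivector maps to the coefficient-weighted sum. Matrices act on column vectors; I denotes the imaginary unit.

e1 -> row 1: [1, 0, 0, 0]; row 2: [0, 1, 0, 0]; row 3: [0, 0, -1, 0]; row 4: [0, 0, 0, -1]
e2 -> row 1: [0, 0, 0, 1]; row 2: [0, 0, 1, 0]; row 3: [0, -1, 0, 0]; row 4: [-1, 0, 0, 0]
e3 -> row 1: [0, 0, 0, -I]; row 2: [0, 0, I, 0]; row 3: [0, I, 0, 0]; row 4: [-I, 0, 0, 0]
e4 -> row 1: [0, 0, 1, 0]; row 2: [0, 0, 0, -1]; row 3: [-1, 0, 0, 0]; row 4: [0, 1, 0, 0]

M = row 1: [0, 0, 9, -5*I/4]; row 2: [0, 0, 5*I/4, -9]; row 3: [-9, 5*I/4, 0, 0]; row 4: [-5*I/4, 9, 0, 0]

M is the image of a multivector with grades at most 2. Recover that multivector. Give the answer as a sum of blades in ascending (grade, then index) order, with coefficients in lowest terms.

Method: the blade images are trace-orthogonal — tr(rho(e_A) rho(e_B)^-1) = 4 if A = B and 0 otherwise — and rho(e_A)^-1 = (e_A)^2 * rho(e_A) with (e_A)^2 = +1 or -1, so the coefficient of e_A in the preimage is (e_A)^2 * tr(M rho(e_A))/4.
Nonzero projections over blades of grade <= 2: e3: (e3)^2 = -1, tr(M rho(e3)) = -5, coefficient 5/4; e4: (e4)^2 = -1, tr(M rho(e4)) = -36, coefficient 9. Every other blade of grade <= 2 projects to 0.
Answer: 5/4*e3 + 9*e4


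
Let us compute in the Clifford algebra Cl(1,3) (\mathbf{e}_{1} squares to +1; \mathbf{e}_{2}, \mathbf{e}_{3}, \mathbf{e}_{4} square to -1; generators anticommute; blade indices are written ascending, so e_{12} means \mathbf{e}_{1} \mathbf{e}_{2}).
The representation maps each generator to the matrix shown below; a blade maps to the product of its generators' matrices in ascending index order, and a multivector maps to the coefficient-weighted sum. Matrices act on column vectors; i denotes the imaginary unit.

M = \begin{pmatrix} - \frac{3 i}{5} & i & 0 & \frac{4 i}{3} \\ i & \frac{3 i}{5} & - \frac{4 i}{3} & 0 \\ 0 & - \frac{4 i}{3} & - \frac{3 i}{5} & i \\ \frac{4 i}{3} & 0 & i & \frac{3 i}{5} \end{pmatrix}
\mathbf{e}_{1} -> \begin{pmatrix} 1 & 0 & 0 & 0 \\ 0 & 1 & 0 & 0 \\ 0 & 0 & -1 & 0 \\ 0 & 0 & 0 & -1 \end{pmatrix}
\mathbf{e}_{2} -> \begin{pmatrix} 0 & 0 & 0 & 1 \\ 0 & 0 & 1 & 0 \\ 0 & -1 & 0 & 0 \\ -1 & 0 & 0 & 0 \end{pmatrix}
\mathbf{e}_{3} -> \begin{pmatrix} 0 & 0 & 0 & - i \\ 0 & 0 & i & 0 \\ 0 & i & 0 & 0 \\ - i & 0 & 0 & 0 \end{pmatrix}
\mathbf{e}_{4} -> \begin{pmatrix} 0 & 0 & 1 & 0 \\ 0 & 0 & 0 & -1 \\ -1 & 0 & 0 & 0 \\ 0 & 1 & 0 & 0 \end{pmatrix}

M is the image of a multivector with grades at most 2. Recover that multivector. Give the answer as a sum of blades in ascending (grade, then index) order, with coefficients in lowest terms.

Method: the blade images are trace-orthogonal — tr(rho(e_A) rho(e_B)^-1) = 4 if A = B and 0 otherwise — and rho(e_A)^-1 = (e_A)^2 * rho(e_A) with (e_A)^2 = +1 or -1, so the coefficient of e_A in the preimage is (e_A)^2 * tr(M rho(e_A))/4.
Nonzero projections over blades of grade <= 2: e_{3}: (e_{3})^2 = -1, tr(M rho(e_{3})) = \frac{16}{3}, coefficient -\frac{4}{3}; e_{23}: (e_{23})^2 = -1, tr(M rho(e_{23})) = - \frac{12}{5}, coefficient \frac{3}{5}; e_{34}: (e_{34})^2 = -1, tr(M rho(e_{34})) = 4, coefficient -1. Every other blade of grade <= 2 projects to 0.
Answer: -\frac{4}{3} e_{3} + \frac{3}{5} e_{23} - e_{34}


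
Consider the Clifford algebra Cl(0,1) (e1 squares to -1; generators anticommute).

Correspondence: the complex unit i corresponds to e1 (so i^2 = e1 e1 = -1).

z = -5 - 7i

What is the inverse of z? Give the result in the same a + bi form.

In blades: z = -5 - 7*e1.
With qbar = -5 + 7*e1 (scalar fixed, mapped units negated), z qbar = 74 (the sum of squared coefficients), so z^-1 = qbar / (74) = -5/74 + 7/74*e1; translating back:
Answer: -5/74 + 7/74*i


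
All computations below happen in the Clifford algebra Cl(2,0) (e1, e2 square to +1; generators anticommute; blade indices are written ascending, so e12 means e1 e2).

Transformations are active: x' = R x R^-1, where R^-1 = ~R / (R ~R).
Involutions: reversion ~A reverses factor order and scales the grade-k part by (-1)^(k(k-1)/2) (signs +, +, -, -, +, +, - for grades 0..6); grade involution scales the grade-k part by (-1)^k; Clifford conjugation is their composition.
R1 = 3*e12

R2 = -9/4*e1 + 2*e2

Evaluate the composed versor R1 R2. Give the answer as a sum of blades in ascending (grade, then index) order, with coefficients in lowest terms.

Distribute over the terms of R1 (each basis-blade product reordered to ascending indices, repeated generators contracted through their squares):
(3*e12) R2 = 6*e1 + 27/4*e2
Answer: 6*e1 + 27/4*e2


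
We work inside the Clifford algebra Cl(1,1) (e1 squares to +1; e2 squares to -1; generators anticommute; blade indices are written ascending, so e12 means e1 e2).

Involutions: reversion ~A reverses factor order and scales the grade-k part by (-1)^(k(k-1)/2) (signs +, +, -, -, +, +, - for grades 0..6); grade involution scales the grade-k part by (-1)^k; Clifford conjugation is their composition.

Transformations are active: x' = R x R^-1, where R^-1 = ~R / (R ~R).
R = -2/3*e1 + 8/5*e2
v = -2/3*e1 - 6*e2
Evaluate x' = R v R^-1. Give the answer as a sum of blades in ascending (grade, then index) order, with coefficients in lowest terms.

~R = -2/3*e1 + 8/5*e2, and R ~R = -476/225, so R^-1 = ~R / (-476/225).
R v = 452/45 + 76/15*e12
Answer: 2498/357*e1 - 1094/119*e2


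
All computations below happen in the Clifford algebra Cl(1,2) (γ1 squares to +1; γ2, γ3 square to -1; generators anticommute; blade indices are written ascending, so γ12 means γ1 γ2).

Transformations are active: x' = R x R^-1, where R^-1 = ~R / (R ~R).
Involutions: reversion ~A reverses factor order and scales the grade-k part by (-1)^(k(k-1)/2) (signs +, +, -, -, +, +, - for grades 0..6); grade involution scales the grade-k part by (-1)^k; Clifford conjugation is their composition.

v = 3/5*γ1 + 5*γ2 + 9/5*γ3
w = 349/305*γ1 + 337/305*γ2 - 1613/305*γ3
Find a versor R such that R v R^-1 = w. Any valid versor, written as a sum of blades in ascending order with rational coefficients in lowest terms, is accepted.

Here q(v) = q(w) = -697/25; the classical choice R = v + w = 532/305*γ1 + 1862/305*γ2 - 1064/305*γ3 then realises v -> w under the sandwich.
Answer: 532/305*γ1 + 1862/305*γ2 - 1064/305*γ3


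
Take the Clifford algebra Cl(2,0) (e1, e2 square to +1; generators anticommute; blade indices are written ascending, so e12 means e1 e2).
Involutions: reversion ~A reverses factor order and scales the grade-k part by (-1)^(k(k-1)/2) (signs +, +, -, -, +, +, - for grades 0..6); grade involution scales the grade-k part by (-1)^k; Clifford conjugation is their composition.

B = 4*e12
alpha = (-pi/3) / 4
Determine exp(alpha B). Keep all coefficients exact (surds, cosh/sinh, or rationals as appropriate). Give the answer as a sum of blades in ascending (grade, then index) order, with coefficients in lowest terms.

B^2 = (4)^2*(e12)^2 = 16*(-1) = -16 (a basis 2-blade squares to minus the product of its generators' squares).
B^2 = -16 — circular case — the even/odd split gives cos and sin: l = 4, alpha*l = -pi/3, so exp(alpha B) = cos(-pi/3) + (sin(-pi/3)/4)*B = 1/2 + (-sqrt(3)/8)*B.
Answer: 1/2 - sqrt(3)/2*e12


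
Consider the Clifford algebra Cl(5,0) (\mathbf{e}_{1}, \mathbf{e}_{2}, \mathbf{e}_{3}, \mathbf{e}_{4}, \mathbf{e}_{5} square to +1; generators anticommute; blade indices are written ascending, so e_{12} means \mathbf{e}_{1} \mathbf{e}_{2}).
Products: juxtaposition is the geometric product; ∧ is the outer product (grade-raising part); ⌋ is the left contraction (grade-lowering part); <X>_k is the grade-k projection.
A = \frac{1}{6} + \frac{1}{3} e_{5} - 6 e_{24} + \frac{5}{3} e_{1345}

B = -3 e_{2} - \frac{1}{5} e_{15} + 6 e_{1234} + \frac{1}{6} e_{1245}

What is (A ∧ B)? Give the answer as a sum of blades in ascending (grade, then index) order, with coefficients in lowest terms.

step 1: -\frac{1}{2} e_{2} - \frac{1}{30} e_{15} + e_{25} + e_{1234} + \frac{221}{180} e_{1245} + 7 e_{12345}
Answer: -\frac{1}{2} e_{2} - \frac{1}{30} e_{15} + e_{25} + e_{1234} + \frac{221}{180} e_{1245} + 7 e_{12345}


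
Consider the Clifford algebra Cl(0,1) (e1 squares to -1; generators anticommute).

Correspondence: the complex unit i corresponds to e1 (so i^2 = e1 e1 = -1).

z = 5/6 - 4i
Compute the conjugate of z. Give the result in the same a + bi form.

In blades: z = 5/6 - 4*e1.
Conjugation here is Clifford conjugation: the scalar is fixed and the grade-1 and grade-2 blades all flip sign, giving 5/6 + 4*e1; translating back:
Answer: 5/6 + 4i


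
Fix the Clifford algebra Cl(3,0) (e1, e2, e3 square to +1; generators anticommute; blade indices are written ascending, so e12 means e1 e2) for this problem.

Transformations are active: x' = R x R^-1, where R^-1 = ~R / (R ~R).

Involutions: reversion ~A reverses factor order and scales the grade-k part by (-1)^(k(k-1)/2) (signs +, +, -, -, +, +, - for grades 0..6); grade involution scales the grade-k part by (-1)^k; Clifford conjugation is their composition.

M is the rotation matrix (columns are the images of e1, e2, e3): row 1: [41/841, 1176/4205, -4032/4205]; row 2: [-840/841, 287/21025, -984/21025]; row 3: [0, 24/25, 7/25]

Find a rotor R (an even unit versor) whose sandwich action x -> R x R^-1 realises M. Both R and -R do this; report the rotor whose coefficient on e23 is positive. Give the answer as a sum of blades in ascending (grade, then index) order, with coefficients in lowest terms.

Method: write R = a + b12*e12 + b13*e13 + b23*e23 with a^2 + b12^2 + b13^2 + b23^2 = 1 (so R^-1 = ~R). Expanding the columns R e_j ~R gives tr M = 4a^2 - 1 and, from the antisymmetric part, M21 - M12 = -4a*b12, M13 - M31 = 4a*b13, M32 - M23 = -4a*b23.
Here tr M = 7199/21025, so a^2 = (1 + tr M)/4 = 7056/21025 and a = ±84/145. Taking a = 84/145: M21 - M12 = -5376/4205, M13 - M31 = -4032/4205, M32 - M23 = 21168/21025, giving b12 = 16/29, b13 = -12/29, b23 = -63/145, i.e. R = 84/145 + 16/29*e12 - 12/29*e13 - 63/145*e23.
Its e23 coefficient is negative, so report the other preimage -R.
Answer: -84/145 - 16/29*e12 + 12/29*e13 + 63/145*e23. Key observation: the double cover Spin(3) -> SO(3) sends R and -R to the same matrix (trace 7199/21025 here), so the stated sign of the e23 coefficient is what selects one sheet.


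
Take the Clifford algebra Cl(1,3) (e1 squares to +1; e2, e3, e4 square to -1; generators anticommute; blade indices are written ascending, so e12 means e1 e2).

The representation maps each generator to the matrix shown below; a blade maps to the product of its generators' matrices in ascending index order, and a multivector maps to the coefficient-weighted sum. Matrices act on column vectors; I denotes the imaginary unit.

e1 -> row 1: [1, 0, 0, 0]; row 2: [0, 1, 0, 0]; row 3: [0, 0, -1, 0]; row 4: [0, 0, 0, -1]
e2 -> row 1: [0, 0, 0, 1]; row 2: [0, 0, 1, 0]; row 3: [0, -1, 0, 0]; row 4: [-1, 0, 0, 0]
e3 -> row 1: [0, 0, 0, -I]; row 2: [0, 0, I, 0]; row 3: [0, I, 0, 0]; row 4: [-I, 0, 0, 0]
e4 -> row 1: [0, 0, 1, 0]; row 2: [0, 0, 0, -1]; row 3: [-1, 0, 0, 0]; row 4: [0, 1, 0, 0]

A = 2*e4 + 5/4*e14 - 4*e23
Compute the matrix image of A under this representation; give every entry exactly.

Bivector images (products of the table entries): rho(e14) = rho(e1)rho(e4) = row 1: [0, 0, 1, 0]; row 2: [0, 0, 0, -1]; row 3: [1, 0, 0, 0]; row 4: [0, -1, 0, 0]; rho(e23) = rho(e2)rho(e3) = row 1: [-I, 0, 0, 0]; row 2: [0, I, 0, 0]; row 3: [0, 0, -I, 0]; row 4: [0, 0, 0, I].
M = (2)*rho(e4) + (5/4)*rho(e14) + (-4)*rho(e23), summed entrywise:
Answer: row 1: [4*I, 0, 13/4, 0]; row 2: [0, -4*I, 0, -13/4]; row 3: [-3/4, 0, 4*I, 0]; row 4: [0, 3/4, 0, -4*I]


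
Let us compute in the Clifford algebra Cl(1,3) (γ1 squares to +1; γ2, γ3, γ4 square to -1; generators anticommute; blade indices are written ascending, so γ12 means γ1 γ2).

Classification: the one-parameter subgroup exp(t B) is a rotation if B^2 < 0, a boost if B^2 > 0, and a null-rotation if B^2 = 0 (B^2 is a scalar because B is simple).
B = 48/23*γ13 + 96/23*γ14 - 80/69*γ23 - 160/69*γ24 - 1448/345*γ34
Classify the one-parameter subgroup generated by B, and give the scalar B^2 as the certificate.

B^2 term by term: the squares give (48/23)^2*(γ13)^2 + (96/23)^2*(γ14)^2 + (-80/69)^2*(γ23)^2 + (-160/69)^2*(γ24)^2 + (-1448/345)^2*(γ34)^2 = 2304/529*(+1) + 9216/529*(+1) + 6400/4761*(-1) + 25600/4761*(-1) + 2096704/119025*(-1) = -64/25 (each basis 2-blade squares to minus the product of its generators' squares); cross terms between blades sharing an index anticommute and cancel; the commuting (index-disjoint) pairs give grade-4 terms 2*c*c'*(blade product), which cancel blade by blade — γ1234: 5120/529 - 5120/529 = 0 — confirming B is simple. So B^2 = -64/25.
Answer: rotation, certificate B^2 = -64/25. The class reads off the invariant scalar -64/25 directly.


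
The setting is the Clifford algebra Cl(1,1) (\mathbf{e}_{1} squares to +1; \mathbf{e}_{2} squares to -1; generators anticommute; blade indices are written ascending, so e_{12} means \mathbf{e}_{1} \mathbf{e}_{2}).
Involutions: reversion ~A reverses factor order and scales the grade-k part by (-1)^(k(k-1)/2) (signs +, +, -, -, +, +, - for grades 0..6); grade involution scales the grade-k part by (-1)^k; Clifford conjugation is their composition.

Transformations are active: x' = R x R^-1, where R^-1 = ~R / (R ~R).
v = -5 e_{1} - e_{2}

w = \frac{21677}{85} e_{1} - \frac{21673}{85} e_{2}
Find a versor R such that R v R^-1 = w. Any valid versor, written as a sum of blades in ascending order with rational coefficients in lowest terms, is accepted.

Take R = v + w = \frac{21252}{85} e_{1} - \frac{21758}{85} e_{2}. Because q(v) = q(w) = 24, conjugation by R sends v exactly to w.
Answer: \frac{21252}{85} e_{1} - \frac{21758}{85} e_{2}


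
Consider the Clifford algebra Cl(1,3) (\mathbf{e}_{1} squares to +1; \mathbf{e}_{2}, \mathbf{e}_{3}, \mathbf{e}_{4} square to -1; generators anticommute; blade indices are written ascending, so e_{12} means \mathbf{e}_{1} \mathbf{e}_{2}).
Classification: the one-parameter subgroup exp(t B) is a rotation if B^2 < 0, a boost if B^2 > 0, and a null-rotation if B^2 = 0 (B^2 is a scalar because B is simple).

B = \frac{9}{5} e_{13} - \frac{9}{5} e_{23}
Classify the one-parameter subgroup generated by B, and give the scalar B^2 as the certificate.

B^2 term by term: the squares give (\frac{9}{5})^2*(e_{13})^2 + (-\frac{9}{5})^2*(e_{23})^2 = \frac{81}{25}*(+1) + \frac{81}{25}*(-1) = 0 (each basis 2-blade squares to minus the product of its generators' squares); cross terms between blades sharing an index anticommute and cancel. So B^2 = 0.
Answer: null-rotation, certificate B^2 = 0. The scalar 0 is the complete invariant here: its sign names the subgroup type.


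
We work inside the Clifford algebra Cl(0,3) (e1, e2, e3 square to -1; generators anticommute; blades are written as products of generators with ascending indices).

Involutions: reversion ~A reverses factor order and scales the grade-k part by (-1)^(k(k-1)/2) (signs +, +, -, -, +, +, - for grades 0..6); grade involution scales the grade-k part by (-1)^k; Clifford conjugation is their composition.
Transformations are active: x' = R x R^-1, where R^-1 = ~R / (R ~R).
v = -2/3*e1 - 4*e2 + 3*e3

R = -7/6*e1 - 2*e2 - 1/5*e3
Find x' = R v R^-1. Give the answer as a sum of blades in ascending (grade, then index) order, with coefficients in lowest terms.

~R = -7/6*e1 - 2*e2 - 1/5*e3, and R ~R = -4861/900, so R^-1 = ~R / (-4861/900).
R v = -368/45 + 10/3*e1 e2 - 109/30*e1 e3 - 34/5*e2 e3
Answer: -41798/14583*e1 - 9996/4861*e2 - 17527/4861*e3


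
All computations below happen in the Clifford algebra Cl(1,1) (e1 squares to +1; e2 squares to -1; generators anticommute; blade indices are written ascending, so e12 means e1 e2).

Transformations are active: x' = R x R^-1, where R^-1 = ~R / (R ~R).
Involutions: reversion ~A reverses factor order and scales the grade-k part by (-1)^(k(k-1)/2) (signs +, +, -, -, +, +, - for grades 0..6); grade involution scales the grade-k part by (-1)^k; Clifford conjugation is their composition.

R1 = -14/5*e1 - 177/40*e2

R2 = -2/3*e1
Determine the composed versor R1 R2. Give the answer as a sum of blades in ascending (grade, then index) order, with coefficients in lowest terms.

Distribute over the terms of R2 (each basis-blade product reordered to ascending indices, repeated generators contracted through their squares):
R1 (-2/3*e1) = 28/15 - 59/20*e12
Answer: 28/15 - 59/20*e12


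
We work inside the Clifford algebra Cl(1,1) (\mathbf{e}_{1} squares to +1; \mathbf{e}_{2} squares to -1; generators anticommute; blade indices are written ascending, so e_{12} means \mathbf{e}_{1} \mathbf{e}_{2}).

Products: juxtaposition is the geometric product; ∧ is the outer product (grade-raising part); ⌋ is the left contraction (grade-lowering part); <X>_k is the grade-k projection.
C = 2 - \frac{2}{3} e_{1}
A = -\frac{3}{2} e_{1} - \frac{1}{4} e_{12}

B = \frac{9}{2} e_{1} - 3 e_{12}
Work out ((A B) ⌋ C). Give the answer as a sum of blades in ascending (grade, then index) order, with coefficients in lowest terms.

step 1: -6 + \frac{45}{8} e_{2}
step 2: -12 + 4 e_{1}
Answer: -12 + 4 e_{1}


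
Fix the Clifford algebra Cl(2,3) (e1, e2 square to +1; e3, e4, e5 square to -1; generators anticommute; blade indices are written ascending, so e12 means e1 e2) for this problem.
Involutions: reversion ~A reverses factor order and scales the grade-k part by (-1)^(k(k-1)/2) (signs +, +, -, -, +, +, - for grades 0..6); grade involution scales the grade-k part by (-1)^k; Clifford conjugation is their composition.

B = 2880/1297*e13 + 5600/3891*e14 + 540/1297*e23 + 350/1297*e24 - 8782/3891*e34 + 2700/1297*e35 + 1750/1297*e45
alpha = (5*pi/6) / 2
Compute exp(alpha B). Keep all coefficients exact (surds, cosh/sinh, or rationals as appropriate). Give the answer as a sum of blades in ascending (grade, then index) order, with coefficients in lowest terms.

B^2 term by term: the squares give (2880/1297)^2*(e13)^2 + (5600/3891)^2*(e14)^2 + (540/1297)^2*(e23)^2 + (350/1297)^2*(e24)^2 + (-8782/3891)^2*(e34)^2 + (2700/1297)^2*(e35)^2 + (1750/1297)^2*(e45)^2 = 8294400/1682209*(+1) + 31360000/15139881*(+1) + 291600/1682209*(+1) + 122500/1682209*(+1) + 77123524/15139881*(-1) + 7290000/1682209*(-1) + 3062500/1682209*(-1) = -4 (each basis 2-blade squares to minus the product of its generators' squares); cross terms between blades sharing an index anticommute and cancel; the commuting (index-disjoint) pairs give grade-4 terms 2*c*c'*(blade product), which cancel blade by blade — e1234: -2016000/1682209 + 2016000/1682209 = 0; e1345: 10080000/1682209 - 10080000/1682209 = 0; e2345: 1890000/1682209 - 1890000/1682209 = 0 — confirming B is simple. So B^2 = -4.
B^2 = -4 — B^2 < 0, so the exponential closes trigonometrically: l = 2, alpha*l = 5*pi/6, so exp(alpha B) = cos(5*pi/6) + (sin(5*pi/6)/2)*B = -sqrt(3)/2 + (1/4)*B.
Answer: -sqrt(3)/2 + 720/1297*e13 + 1400/3891*e14 + 135/1297*e23 + 175/2594*e24 - 4391/7782*e34 + 675/1297*e35 + 875/2594*e45


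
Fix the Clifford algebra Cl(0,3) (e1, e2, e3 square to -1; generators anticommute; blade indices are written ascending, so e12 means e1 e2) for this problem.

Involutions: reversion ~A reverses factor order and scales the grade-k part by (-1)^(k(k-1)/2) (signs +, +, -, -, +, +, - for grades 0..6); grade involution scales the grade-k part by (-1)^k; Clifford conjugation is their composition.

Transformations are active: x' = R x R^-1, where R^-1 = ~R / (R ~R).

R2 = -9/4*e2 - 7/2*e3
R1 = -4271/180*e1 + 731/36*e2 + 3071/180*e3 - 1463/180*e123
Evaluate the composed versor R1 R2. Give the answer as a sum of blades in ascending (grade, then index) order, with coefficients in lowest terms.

Distribute over the terms of R2 (each basis-blade product reordered to ascending indices, repeated generators contracted through their squares):
R1 (-9/4*e2) = 731/16 + 4271/80*e12 + 1463/80*e13 + 3071/80*e23
R1 (-7/2*e3) = 21497/360 - 10241/360*e12 + 29897/360*e13 - 5117/72*e23
Summing the partial products and collecting blades:
Answer: 75889/720 + 17957/720*e12 + 72961/720*e13 - 23531/720*e23


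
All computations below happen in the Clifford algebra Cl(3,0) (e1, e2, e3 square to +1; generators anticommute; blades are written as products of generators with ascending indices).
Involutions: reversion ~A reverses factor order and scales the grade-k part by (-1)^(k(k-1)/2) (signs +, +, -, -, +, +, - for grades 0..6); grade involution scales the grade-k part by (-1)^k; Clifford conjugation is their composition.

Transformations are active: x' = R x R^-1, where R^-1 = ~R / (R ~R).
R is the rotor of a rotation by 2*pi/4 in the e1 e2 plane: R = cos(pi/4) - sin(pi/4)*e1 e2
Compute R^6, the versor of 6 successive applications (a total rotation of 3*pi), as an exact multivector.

Half-angle bookkeeping: 6 applications in e1 e2 add up to rotor phase 6*pi/4 = 3*pi/2, so R^6 = cos(3*pi/2) - sin(3*pi/2)*e1 e2.
cos(3*pi/2) = 0 and sin(3*pi/2) = -1, so R^6 = e1 e2. The net rotation is 1*pi (after discarding 1 full turn, each of which contributes a factor -1 to the rotor); the rotor keeps the half-angle phase exactly.
Answer: e1 e2


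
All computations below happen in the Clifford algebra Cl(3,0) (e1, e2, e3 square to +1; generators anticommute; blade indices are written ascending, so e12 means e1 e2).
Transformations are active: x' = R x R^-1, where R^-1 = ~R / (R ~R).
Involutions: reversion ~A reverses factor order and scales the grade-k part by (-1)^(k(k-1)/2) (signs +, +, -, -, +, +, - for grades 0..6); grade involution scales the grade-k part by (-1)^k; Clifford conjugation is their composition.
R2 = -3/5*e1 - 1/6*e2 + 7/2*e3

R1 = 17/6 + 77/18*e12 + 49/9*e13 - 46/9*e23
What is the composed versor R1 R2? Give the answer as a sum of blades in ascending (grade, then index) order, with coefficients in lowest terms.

Distribute over the terms of R2 (each basis-blade product reordered to ascending indices, repeated generators contracted through their squares):
R1 (-3/5*e1) = -17/10*e1 + 77/30*e2 + 49/15*e3 + 46/15*e123
R1 (-1/6*e2) = -77/108*e1 - 17/36*e2 - 23/27*e3 + 49/54*e123
R1 (7/2*e3) = 343/18*e1 - 161/9*e2 + 119/12*e3 + 539/36*e123
Summing the partial products and collecting blades:
Answer: 8987/540*e1 - 2843/180*e2 + 6659/540*e3 + 10231/540*e123


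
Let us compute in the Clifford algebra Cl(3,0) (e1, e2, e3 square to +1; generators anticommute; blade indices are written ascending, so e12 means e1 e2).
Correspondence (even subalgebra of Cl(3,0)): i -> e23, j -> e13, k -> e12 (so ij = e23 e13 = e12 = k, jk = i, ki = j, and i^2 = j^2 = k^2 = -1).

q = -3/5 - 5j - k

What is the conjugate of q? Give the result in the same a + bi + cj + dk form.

In blades: q = -3/5 - e12 - 5*e13.
Quaternion conjugation is reversion on the even subalgebra: the scalar is fixed and every grade-2 blade flips sign, giving -3/5 + e12 + 5*e13; translating back:
Answer: -3/5 + 5j + k


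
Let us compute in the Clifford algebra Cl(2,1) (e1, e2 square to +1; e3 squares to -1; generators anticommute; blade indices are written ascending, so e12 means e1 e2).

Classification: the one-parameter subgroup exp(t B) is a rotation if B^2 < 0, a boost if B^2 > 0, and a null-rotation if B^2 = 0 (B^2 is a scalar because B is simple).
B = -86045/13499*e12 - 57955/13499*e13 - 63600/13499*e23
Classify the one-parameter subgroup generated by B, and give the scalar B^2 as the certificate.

B^2 term by term: the squares give (-86045/13499)^2*(e12)^2 + (-57955/13499)^2*(e13)^2 + (-63600/13499)^2*(e23)^2 = 7403742025/182223001*(-1) + 3358782025/182223001*(+1) + 4044960000/182223001*(+1) = 0 (each basis 2-blade squares to minus the product of its generators' squares); cross terms between blades sharing an index anticommute and cancel. So B^2 = 0.
Answer: null-rotation, certificate B^2 = 0. The class reads off the invariant scalar 0 directly.


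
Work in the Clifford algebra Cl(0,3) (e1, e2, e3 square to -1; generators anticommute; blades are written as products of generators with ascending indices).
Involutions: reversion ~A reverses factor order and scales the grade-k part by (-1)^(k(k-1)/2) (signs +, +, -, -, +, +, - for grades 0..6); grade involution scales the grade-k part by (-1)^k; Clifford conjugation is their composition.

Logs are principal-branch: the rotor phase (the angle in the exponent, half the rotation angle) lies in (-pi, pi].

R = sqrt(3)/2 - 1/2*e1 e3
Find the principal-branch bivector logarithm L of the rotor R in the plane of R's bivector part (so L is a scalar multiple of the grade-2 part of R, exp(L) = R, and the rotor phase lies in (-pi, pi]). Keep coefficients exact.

The scalar part of R is sqrt(3)/2, so the principal-branch rotor phase is pinned; divide the bivector part by its sine to get the unit plane — L is the phase times that plane.
Concretely: cos(phase) = sqrt(3)/2 gives phase = ±pi/6, and since phase/sin(phase) is even the sign is immaterial: L = (phase/sin(phase)) * <R>_2 = (pi/3) * <R>_2.
Answer: -pi/6*e1 e3


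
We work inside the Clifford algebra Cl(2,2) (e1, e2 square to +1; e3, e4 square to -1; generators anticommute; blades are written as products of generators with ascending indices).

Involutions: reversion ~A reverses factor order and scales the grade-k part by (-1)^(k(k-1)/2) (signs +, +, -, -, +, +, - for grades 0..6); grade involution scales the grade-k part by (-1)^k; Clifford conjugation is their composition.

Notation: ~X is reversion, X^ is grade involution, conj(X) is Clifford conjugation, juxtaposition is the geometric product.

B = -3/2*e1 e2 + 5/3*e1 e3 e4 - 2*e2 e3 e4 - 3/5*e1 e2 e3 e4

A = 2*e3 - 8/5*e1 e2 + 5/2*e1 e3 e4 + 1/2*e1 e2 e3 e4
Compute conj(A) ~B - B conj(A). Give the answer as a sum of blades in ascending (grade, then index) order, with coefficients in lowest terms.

first term: 22/15 - e1 + 2/3*e2 - 5*e1 e2 + 10/3*e1 e4 - 4*e2 e4 + 21/100*e3 e4 - 3*e1 e2 e3 - 6/5*e1 e2 e4 + 16/5*e1 e3 e4 + 77/12*e2 e3 e4
second term: -31/15 - e1 - 7/3*e2 - 5*e1 e2 - 10/3*e1 e4 + 4*e2 e4 + 171/100*e3 e4 + 3*e1 e2 e3 + 6/5*e1 e2 e4 + 16/5*e1 e3 e4 + 77/12*e2 e3 e4
Answer: 53/15 + 3*e2 + 20/3*e1 e4 - 8*e2 e4 - 3/2*e3 e4 - 6*e1 e2 e3 - 12/5*e1 e2 e4


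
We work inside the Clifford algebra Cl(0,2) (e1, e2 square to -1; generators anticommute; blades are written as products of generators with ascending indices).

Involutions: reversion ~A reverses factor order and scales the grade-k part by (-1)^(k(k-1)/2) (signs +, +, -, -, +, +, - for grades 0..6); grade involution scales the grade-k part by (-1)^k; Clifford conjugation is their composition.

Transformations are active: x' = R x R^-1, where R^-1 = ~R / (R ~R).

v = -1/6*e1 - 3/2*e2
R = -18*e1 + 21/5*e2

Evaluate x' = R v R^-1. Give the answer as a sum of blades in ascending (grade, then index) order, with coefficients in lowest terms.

~R = -18*e1 + 21/5*e2, and R ~R = -8541/25, so R^-1 = ~R / (-8541/25).
R v = 33/10 + 277/10*e1 e2
Answer: 2929/5694*e1 + 2693/1898*e2


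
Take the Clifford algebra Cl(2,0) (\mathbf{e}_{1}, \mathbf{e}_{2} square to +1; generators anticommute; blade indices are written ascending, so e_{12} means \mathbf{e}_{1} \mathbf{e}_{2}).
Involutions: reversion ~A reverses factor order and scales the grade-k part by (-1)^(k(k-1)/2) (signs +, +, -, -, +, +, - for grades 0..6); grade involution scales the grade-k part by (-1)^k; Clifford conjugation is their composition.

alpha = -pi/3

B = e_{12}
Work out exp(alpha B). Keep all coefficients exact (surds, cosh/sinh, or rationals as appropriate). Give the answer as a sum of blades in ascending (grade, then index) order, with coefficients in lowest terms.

B^2 = (1)^2*(e_{12})^2 = 1*(-1) = -1 (a basis 2-blade squares to minus the product of its generators' squares).
B^2 = -1 — the series telescopes trigonometrically here: l = 1, alpha*l = - \frac{\pi}{3}, so exp(alpha B) = cos(- \frac{\pi}{3}) + (sin(- \frac{\pi}{3})/1)*B = \frac{1}{2} + (- \frac{\sqrt{3}}{2})*B.
Answer: \frac{1}{2} - \frac{\sqrt{3}}{2} e_{12}


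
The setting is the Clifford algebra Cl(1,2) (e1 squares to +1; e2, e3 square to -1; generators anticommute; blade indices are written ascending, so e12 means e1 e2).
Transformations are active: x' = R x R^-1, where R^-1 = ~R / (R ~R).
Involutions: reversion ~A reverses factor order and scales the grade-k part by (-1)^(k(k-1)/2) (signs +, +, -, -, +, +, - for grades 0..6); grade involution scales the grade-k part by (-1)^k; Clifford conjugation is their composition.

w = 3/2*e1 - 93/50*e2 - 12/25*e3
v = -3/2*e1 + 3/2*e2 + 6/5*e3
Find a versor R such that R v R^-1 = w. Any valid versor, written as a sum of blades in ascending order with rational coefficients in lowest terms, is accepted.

Equal squares first: v^2 = w^2 = -36/25. Then v + w = -9/25*e2 + 18/25*e3 is a versor taking v to w, provided it is invertible.
Answer: -9/25*e2 + 18/25*e3


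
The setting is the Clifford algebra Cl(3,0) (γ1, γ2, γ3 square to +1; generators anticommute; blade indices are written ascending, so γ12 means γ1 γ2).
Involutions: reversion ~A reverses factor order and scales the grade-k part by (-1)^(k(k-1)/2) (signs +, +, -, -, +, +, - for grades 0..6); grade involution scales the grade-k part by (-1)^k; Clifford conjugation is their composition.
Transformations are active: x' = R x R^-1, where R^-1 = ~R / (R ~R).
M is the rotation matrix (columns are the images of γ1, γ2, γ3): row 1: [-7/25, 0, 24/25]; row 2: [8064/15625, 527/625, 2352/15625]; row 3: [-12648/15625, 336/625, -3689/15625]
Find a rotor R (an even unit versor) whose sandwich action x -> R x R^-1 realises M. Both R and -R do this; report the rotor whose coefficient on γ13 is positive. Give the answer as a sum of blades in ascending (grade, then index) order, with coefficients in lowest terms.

Method: write R = a + b12*γ12 + b13*γ13 + b23*γ23 with a^2 + b12^2 + b13^2 + b23^2 = 1 (so R^-1 = ~R). Expanding the columns R e_j ~R gives tr M = 4a^2 - 1 and, from the antisymmetric part, M21 - M12 = -4a*b12, M13 - M31 = 4a*b13, M32 - M23 = -4a*b23.
Here tr M = 5111/15625, so a^2 = (1 + tr M)/4 = 5184/15625 and a = ±72/125. Taking a = 72/125: M21 - M12 = 8064/15625, M13 - M31 = 27648/15625, M32 - M23 = 6048/15625, giving b12 = -28/125, b13 = 96/125, b23 = -21/125, i.e. R = 72/125 - 28/125*γ12 + 96/125*γ13 - 21/125*γ23.
Its γ13 coefficient is already positive.
Answer: 72/125 - 28/125*γ12 + 96/125*γ13 - 21/125*γ23. Uniqueness: Spin(3) -> SO(3) maps R and -R to the same rotation of trace 5111/15625; fixing the sign of the γ13 coefficient removes the ambiguity.


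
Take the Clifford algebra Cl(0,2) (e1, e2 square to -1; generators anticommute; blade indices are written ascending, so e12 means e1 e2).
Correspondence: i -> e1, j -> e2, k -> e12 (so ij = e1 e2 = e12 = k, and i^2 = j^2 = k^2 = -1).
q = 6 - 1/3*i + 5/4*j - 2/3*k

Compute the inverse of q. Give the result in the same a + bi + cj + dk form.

In blades: q = 6 - 1/3*e1 + 5/4*e2 - 2/3*e12.
With qbar = 6 + 1/3*e1 - 5/4*e2 + 2/3*e12 (scalar fixed, mapped units negated), q qbar = 5489/144 (the sum of squared coefficients), so q^-1 = qbar / (5489/144) = 864/5489 + 48/5489*e1 - 180/5489*e2 + 96/5489*e12; translating back:
Answer: 864/5489 + 48/5489*i - 180/5489*j + 96/5489*k


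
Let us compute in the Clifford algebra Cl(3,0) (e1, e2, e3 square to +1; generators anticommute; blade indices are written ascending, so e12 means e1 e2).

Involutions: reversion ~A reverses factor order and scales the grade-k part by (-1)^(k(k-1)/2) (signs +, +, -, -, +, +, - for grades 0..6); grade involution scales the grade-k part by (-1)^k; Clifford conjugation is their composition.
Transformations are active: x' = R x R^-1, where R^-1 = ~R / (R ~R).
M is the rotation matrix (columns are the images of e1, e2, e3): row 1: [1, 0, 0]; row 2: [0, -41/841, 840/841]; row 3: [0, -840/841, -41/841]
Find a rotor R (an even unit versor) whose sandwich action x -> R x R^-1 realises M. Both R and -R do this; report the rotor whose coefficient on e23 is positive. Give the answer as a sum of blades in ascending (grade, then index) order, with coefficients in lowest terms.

Method: write R = a + b12*e12 + b13*e13 + b23*e23 with a^2 + b12^2 + b13^2 + b23^2 = 1 (so R^-1 = ~R). Expanding the columns R e_j ~R gives tr M = 4a^2 - 1 and, from the antisymmetric part, M21 - M12 = -4a*b12, M13 - M31 = 4a*b13, M32 - M23 = -4a*b23.
Here tr M = 759/841, so a^2 = (1 + tr M)/4 = 400/841 and a = ±20/29. Taking a = 20/29: M21 - M12 = 0, M13 - M31 = 0, M32 - M23 = -1680/841, giving b12 = 0, b13 = 0, b23 = 21/29, i.e. R = 20/29 + 21/29*e23.
Its e23 coefficient is already positive.
Answer: 20/29 + 21/29*e23. Recall the cover is two-to-one: with M of trace 759/841, both preimages act alike, and the stated e23 sign chooses the sheet.


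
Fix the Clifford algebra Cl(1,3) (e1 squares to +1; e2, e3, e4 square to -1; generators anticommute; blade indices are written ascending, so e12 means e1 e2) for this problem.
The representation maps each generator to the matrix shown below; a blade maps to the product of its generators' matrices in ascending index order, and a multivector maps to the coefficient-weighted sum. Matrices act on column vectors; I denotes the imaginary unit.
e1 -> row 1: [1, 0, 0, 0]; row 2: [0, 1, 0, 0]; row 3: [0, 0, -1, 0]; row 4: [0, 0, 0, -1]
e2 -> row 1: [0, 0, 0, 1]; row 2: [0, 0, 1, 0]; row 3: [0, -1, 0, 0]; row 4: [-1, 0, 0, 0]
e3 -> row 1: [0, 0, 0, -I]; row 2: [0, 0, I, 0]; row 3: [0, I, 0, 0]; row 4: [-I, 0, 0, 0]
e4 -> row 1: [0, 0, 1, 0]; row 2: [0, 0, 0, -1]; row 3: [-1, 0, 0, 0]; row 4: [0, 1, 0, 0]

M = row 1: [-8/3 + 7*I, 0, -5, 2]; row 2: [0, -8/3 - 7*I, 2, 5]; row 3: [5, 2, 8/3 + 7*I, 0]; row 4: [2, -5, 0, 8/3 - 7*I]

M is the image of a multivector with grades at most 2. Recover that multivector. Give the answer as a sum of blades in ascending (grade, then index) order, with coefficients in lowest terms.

Method: the blade images are trace-orthogonal — tr(rho(e_A) rho(e_B)^-1) = 4 if A = B and 0 otherwise — and rho(e_A)^-1 = (e_A)^2 * rho(e_A) with (e_A)^2 = +1 or -1, so the coefficient of e_A in the preimage is (e_A)^2 * tr(M rho(e_A))/4.
Nonzero projections over blades of grade <= 2: e1: (e1)^2 = +1, tr(M rho(e1)) = -32/3, coefficient -8/3; e4: (e4)^2 = -1, tr(M rho(e4)) = 20, coefficient -5; e12: (e12)^2 = +1, tr(M rho(e12)) = 8, coefficient 2; e23: (e23)^2 = -1, tr(M rho(e23)) = 28, coefficient -7. Every other blade of grade <= 2 projects to 0.
Answer: -8/3*e1 - 5*e4 + 2*e12 - 7*e23


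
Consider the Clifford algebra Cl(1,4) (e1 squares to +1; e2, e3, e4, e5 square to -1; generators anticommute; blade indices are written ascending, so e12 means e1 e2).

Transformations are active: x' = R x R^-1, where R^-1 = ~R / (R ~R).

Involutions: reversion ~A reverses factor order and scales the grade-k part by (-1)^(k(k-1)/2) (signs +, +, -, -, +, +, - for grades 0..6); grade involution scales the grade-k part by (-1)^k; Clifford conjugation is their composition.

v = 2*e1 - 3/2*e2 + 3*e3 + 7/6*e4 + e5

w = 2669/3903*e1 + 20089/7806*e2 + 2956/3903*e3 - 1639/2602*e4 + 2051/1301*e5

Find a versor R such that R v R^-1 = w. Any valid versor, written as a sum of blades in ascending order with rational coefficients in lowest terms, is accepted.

Take R = v + w = 10475/3903*e1 + 4190/3903*e2 + 14665/3903*e3 + 2095/3903*e4 + 3352/1301*e5. Because q(v) = q(w) = -173/18, conjugation by R sends v exactly to w.
Answer: 10475/3903*e1 + 4190/3903*e2 + 14665/3903*e3 + 2095/3903*e4 + 3352/1301*e5


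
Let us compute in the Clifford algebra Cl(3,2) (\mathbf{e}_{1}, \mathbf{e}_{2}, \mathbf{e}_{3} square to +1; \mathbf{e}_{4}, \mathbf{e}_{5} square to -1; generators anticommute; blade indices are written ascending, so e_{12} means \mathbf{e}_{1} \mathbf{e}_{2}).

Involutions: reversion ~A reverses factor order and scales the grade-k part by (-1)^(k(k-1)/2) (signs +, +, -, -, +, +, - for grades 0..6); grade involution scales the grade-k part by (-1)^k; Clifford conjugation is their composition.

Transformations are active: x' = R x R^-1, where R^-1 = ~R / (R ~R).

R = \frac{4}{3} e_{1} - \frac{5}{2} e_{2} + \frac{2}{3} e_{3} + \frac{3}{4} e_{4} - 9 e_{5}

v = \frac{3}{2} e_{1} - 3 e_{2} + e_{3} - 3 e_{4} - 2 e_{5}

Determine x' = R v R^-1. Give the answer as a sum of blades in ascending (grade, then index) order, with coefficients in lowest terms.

~R = \frac{4}{3} e_{1} - \frac{5}{2} e_{2} + \frac{2}{3} e_{3} + \frac{3}{4} e_{4} - 9 e_{5}, and R ~R = -\frac{10525}{144}, so R^-1 = ~R / (-\frac{10525}{144}).
R v = -\frac{67}{12} - \frac{1}{4} e_{12} + \frac{1}{3} e_{13} - \frac{41}{8} e_{14} + \frac{65}{6} e_{15} - \frac{1}{2} e_{23} + \frac{39}{4} e_{24} - 22 e_{25} - \frac{11}{4} e_{34} + \frac{23}{3} e_{35} - \frac{57}{2} e_{45}
Answer: -\frac{27287}{21050} e_{1} + \frac{5511}{2105} e_{2} - \frac{9453}{10525} e_{3} + \frac{32781}{10525} e_{4} + \frac{6578}{10525} e_{5}


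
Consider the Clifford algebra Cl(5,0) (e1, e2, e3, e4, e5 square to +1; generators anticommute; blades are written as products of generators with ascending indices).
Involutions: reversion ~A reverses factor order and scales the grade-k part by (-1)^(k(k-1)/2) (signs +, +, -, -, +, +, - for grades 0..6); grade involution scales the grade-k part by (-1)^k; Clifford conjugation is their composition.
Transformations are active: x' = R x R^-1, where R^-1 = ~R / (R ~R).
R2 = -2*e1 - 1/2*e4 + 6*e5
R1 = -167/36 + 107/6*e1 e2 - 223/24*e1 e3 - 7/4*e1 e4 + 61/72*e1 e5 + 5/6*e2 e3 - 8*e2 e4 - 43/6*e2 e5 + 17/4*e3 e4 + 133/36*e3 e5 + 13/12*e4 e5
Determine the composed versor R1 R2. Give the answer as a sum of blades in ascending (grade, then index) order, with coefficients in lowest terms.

Distribute over the terms of R2 (each basis-blade product reordered to ascending indices, repeated generators contracted through their squares):
R1 (-2*e1) = 167/18*e1 + 107/3*e2 - 223/12*e3 - 7/2*e4 + 61/36*e5 - 5/3*e1 e2 e3 + 16*e1 e2 e4 + 43/3*e1 e2 e5 - 17/2*e1 e3 e4 - 133/18*e1 e3 e5 - 13/6*e1 e4 e5
R1 (-1/2*e4) = 7/8*e1 + 4*e2 - 17/8*e3 + 167/72*e4 + 13/24*e5 - 107/12*e1 e2 e4 + 223/48*e1 e3 e4 + 61/144*e1 e4 e5 - 5/12*e2 e3 e4 - 43/12*e2 e4 e5 + 133/72*e3 e4 e5
R1 (6*e5) = 61/12*e1 - 43*e2 + 133/6*e3 + 13/2*e4 - 167/6*e5 + 107*e1 e2 e5 - 223/4*e1 e3 e5 - 21/2*e1 e4 e5 + 5*e2 e3 e5 - 48*e2 e4 e5 + 51/2*e3 e4 e5
Summing the partial products and collecting blades:
Answer: 1097/72*e1 - 10/3*e2 + 35/24*e3 + 383/72*e4 - 1843/72*e5 - 5/3*e1 e2 e3 + 85/12*e1 e2 e4 + 364/3*e1 e2 e5 - 185/48*e1 e3 e4 - 2273/36*e1 e3 e5 - 1763/144*e1 e4 e5 - 5/12*e2 e3 e4 + 5*e2 e3 e5 - 619/12*e2 e4 e5 + 1969/72*e3 e4 e5
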